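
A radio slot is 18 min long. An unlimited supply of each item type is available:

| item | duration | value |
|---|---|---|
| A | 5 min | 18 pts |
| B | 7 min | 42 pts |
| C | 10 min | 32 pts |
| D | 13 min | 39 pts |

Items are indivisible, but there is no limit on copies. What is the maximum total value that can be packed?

84 pts

Best value-per-unit is B at 42/7, and filling with it alone uses duration 2×7=14. No mix of the others beats 2×42 = 84.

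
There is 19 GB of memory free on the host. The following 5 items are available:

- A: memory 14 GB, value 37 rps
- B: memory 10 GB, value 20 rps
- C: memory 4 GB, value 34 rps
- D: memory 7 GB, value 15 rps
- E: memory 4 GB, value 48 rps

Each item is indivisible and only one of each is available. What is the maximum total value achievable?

Check high-value combinations within 19 GB:
- B+C+E: memory 10+4+4=18, value 20+34+48=102
- C+D+E: memory 4+7+4=15, value 34+15+48=97
- A+E: memory 14+4=18, value 37+48=85
- C+E: memory 4+4=8, value 34+48=82
- A+C: memory 14+4=18, value 37+34=71
Best: 102 rps.

102 rps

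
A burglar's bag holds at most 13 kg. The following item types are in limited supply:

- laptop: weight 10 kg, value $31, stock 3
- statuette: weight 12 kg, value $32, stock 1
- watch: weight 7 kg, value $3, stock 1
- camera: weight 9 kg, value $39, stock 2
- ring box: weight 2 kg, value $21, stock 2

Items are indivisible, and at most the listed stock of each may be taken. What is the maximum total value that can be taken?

Best selections within weight 13 and stock limits:
- 1×camera + 2×ring box: weight 13, value 81
- 1×camera + 1×ring box: weight 11, value 60
- 1×laptop + 1×ring box: weight 12, value 52
Best: $81.

$81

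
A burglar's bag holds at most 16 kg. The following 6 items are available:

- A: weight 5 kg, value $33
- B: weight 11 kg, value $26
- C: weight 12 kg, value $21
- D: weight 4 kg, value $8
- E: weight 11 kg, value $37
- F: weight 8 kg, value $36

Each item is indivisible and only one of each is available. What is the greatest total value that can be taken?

$70

Check high-value combinations within 16 kg:
- A+E: weight 5+11=16, value 33+37=70
- A+F: weight 5+8=13, value 33+36=69
- A+B: weight 5+11=16, value 33+26=59
- D+E: weight 4+11=15, value 8+37=45
- D+F: weight 4+8=12, value 8+36=44
Best: $70.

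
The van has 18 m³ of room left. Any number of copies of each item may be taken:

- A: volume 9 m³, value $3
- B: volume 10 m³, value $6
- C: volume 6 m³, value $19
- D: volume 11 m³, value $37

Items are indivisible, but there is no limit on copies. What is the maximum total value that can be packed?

Best value-per-unit is D at 37/11; filling with it alone gives 1×37 = 37.
Optimal mix: 3×C → volume 18, value 57.

$57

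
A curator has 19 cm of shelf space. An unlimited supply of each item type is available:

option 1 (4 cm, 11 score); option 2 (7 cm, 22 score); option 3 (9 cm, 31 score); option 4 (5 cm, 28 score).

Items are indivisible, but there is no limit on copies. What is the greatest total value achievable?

Best value-per-unit is option 4 at 28/5; filling with it alone gives 3×28 = 84.
Optimal mix: 1×option 1 + 3×option 4 → length 19, value 95.

95 score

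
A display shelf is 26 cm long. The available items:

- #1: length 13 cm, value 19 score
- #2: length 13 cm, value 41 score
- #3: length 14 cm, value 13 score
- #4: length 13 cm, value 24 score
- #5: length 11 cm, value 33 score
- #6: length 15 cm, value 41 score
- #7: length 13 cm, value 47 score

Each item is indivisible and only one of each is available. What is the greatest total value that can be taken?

Check high-value combinations within 26 cm:
- #2+#7: length 13+13=26, value 41+47=88
- #5+#7: length 11+13=24, value 33+47=80
- #2+#5: length 13+11=24, value 41+33=74
Best: 88 score.

88 score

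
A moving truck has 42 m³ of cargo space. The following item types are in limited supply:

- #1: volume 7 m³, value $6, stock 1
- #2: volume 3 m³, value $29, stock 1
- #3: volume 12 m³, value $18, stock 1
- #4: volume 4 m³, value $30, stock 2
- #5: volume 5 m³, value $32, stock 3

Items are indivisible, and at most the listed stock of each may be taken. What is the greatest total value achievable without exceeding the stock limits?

Best selections within volume 42 and stock limits:
- 1×#2 + 1×#3 + 2×#4 + 3×#5: volume 38, value 203
- 1×#1 + 1×#2 + 2×#4 + 3×#5: volume 33, value 191
Best: $203.

$203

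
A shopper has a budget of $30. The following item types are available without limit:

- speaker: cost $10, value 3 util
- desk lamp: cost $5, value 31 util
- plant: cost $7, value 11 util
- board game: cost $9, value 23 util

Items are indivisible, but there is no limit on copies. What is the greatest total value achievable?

186 util

Best value-per-unit is desk lamp at 31/5, and filling with it alone uses cost 6×5=30. No mix of the others beats 6×31 = 186.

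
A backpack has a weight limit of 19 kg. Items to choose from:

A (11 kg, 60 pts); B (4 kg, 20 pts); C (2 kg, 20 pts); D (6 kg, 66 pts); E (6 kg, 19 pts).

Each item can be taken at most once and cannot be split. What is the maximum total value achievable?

146 pts

This is a 0/1 knapsack; check combinations near the capacity.
- A+C+D: weight 11+2+6=19, value 60+20+66=146
- A+D: weight 11+6=17, value 60+66=126
- B+C+D+E: weight 4+2+6+6=18, value 20+20+66+19=125
- B+C+D: weight 4+2+6=12, value 20+20+66=106
- C+D+E: weight 2+6+6=14, value 20+66+19=105
Best: 146 pts.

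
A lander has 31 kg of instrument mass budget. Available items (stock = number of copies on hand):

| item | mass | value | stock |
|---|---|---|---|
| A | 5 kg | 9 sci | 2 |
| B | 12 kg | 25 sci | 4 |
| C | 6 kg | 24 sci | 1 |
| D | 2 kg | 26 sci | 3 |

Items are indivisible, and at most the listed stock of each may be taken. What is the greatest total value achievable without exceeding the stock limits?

Best selections within mass 31 and stock limits:
- 1×A + 1×B + 1×C + 3×D: mass 29, value 136
- 2×B + 3×D: mass 30, value 128
- 1×B + 1×C + 3×D: mass 24, value 127
- 2×A + 1×B + 3×D: mass 28, value 121
Best: 136 sci.

136 sci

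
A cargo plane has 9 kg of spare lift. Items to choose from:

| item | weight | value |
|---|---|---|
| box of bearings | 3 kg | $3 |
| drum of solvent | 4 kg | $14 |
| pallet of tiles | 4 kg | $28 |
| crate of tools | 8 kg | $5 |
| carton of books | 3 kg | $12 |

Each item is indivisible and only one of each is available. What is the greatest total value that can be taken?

$42

Check high-value combinations within 9 kg:
- drum of solvent+pallet of tiles: weight 4+4=8, value 14+28=42
- pallet of tiles+carton of books: weight 4+3=7, value 28+12=40
- box of bearings+pallet of tiles: weight 3+4=7, value 3+28=31
- pallet of tiles: weight 4, value 28
- drum of solvent+carton of books: weight 4+3=7, value 14+12=26
Best: $42.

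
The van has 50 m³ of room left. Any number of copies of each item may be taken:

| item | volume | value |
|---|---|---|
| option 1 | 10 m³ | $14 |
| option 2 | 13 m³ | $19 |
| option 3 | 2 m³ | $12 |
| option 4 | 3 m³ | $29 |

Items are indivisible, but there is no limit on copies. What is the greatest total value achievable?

Best value-per-unit is option 4 at 29/3; filling with it alone gives 16×29 = 464.
Optimal mix: 1×option 3 + 16×option 4 → volume 50, value 476.

$476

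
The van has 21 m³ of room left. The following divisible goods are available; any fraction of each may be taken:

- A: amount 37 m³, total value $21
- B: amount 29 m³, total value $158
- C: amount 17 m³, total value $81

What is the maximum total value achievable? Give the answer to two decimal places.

Take in order of value per unit:
- B (158/29 per unit): 21 of 29 → value 21×158/29 = 114.4138, running total 114.41
Total 114.41.

114.41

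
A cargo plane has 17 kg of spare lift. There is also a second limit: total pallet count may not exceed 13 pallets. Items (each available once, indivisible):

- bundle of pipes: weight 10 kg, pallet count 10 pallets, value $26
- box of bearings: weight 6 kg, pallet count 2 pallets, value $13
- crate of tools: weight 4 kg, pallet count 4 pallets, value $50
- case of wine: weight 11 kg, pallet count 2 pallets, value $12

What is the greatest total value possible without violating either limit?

Feasible sets respecting both limits:
- box of bearings+crate of tools: weight 10, pallet count 6, value 63
- crate of tools+case of wine: weight 15, pallet count 6, value 62
- crate of tools: weight 4, pallet count 4, value 50
Best: $63.

$63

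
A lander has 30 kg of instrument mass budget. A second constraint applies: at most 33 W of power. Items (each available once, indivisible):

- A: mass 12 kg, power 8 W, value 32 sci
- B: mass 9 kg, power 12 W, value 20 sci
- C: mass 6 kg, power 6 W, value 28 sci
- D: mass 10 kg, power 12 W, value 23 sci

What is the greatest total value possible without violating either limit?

83 sci

Feasible sets respecting both limits:
- A+C+D: mass 28, power 26, value 83
- A+B+C: mass 27, power 26, value 80
- B+C+D: mass 25, power 30, value 71
- A+C: mass 18, power 14, value 60
Best: 83 sci.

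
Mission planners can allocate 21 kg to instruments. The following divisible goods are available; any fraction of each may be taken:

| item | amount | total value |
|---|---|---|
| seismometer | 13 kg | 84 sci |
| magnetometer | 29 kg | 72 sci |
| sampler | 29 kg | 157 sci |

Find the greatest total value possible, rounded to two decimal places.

Take in order of value per unit:
- seismometer (84/13 per unit): all 13 → value 84, running total 84.00
- sampler (157/29 per unit): 8 of 29 → value 8×157/29 = 43.3103, running total 127.31
Total 127.31.

127.31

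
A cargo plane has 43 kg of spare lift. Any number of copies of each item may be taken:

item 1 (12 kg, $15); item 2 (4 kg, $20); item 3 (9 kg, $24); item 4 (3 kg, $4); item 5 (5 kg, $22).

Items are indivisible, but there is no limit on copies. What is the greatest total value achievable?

$206

Best value-per-unit is item 2 at 20/4; filling with it alone gives 10×20 = 200.
Optimal mix: 7×item 2 + 3×item 5 → weight 43, value 206.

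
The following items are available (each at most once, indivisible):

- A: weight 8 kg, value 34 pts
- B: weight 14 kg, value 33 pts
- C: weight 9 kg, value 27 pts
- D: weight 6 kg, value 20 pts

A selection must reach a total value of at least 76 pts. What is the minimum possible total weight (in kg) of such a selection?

Subsets with value ≥ 76, sorted by total weight:
- A+C+D: weight 23, value 81
- A+B+D: weight 28, value 87
- B+C+D: weight 29, value 80
Minimum weight: 23 kg.

23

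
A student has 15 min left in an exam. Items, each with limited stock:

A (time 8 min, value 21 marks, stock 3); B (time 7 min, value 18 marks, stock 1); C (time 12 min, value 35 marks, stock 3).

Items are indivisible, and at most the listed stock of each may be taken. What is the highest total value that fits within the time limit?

Best selections within time 15 and stock limits:
- 1×A + 1×B: time 15, value 39
- 1×C: time 12, value 35
Best: 39 marks.

39 marks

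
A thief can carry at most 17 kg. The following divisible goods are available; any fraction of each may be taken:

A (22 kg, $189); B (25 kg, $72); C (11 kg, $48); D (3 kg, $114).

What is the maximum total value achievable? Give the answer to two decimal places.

234.27

Take in order of value per unit:
- D (114/3 per unit): all 3 → value 114, running total 114.00
- A (189/22 per unit): 14 of 22 → value 14×189/22 = 120.2727, running total 234.27
Total 234.27.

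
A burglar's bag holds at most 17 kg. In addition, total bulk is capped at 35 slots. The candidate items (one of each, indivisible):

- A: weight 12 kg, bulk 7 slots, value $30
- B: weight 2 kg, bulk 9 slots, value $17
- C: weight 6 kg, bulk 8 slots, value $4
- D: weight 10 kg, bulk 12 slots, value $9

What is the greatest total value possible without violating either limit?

$47

Feasible sets respecting both limits:
- A+B: weight 14, bulk 16, value 47
- A: weight 12, bulk 7, value 30
- B+D: weight 12, bulk 21, value 26
- B+C: weight 8, bulk 17, value 21
Best: $47.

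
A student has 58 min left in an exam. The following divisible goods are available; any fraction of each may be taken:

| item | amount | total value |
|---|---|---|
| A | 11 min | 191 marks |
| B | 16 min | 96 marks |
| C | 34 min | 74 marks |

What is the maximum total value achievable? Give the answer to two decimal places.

354.47

Take in order of value per unit:
- A (191/11 per unit): all 11 → value 191, running total 191.00
- B (96/16 per unit): all 16 → value 96, running total 287.00
- C (74/34 per unit): 31 of 34 → value 31×74/34 = 67.4706, running total 354.47
Total 354.47.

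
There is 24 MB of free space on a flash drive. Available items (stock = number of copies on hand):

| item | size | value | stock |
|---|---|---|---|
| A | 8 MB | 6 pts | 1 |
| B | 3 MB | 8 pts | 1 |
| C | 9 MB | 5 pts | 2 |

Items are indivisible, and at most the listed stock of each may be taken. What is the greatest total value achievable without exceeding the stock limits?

Top feasible selections:
- 1×A + 1×B + 1×C: size 20, value 19
- 1×B + 2×C: size 21, value 18
Best: 19 pts.

19 pts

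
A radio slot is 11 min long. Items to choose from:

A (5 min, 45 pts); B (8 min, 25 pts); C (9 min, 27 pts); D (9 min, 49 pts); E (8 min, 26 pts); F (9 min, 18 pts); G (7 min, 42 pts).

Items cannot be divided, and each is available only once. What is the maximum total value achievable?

Check high-value combinations within 11 min:
- D: duration 9, value 49
- A: duration 5, value 45
- G: duration 7, value 42
- C: duration 9, value 27
- E: duration 8, value 26
Best: 49 pts.

49 pts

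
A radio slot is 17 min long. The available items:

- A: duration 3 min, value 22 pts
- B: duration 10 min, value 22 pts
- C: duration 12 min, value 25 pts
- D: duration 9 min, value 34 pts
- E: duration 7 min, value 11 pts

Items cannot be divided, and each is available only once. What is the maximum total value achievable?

56 pts

Check high-value combinations within 17 min:
- A+D: duration 3+9=12, value 22+34=56
- A+C: duration 3+12=15, value 22+25=47
- D+E: duration 9+7=16, value 34+11=45
- A+B: duration 3+10=13, value 22+22=44
- D: duration 9, value 34
Best: 56 pts.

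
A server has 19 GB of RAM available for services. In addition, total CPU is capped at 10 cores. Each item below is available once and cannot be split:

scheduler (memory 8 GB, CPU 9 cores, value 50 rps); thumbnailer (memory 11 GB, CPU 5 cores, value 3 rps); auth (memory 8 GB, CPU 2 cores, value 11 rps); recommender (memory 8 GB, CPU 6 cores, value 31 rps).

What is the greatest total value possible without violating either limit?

Feasible sets respecting both limits:
- scheduler: memory 8, CPU 9, value 50
- auth+recommender: memory 16, CPU 8, value 42
- recommender: memory 8, CPU 6, value 31
- thumbnailer+auth: memory 19, CPU 7, value 14
Best: 50 rps.

50 rps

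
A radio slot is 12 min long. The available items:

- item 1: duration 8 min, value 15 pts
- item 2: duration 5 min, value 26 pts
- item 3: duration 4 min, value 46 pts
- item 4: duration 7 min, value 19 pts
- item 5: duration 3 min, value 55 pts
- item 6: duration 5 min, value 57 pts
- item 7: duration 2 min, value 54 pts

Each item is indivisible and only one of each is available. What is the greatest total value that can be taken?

166 pts

Check high-value combinations within 12 min:
- item 5+item 6+item 7: duration 3+5+2=10, value 55+57+54=166
- item 3+item 5+item 6: duration 4+3+5=12, value 46+55+57=158
- item 3+item 6+item 7: duration 4+5+2=11, value 46+57+54=157
- item 3+item 5+item 7: duration 4+3+2=9, value 46+55+54=155
- item 2+item 6+item 7: duration 5+5+2=12, value 26+57+54=137
Best: 166 pts.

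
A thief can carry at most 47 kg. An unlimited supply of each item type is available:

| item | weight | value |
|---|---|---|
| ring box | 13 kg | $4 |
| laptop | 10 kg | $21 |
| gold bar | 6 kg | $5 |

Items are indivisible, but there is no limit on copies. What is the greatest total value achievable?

Best value-per-unit is laptop at 21/10; filling with it alone gives 4×21 = 84.
Optimal mix: 4×laptop + 1×gold bar → weight 46, value 89.

$89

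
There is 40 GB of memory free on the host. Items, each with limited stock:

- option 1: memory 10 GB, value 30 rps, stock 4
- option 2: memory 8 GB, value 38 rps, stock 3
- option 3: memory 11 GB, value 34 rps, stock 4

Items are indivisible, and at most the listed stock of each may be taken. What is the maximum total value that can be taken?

148 rps

Best selections within memory 40 and stock limits:
- 3×option 2 + 1×option 3: memory 35, value 148
- 1×option 1 + 3×option 2: memory 34, value 144
- 2×option 2 + 2×option 3: memory 38, value 144
- 1×option 1 + 2×option 2 + 1×option 3: memory 37, value 140
Best: 148 rps.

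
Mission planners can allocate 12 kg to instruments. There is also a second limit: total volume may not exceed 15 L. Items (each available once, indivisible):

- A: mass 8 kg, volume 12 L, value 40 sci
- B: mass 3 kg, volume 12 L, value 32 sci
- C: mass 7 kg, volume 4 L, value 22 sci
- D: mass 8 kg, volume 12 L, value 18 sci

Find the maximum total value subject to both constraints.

40 sci

Feasible sets respecting both limits:
- A: mass 8, volume 12, value 40
- B: mass 3, volume 12, value 32
- C: mass 7, volume 4, value 22
- D: mass 8, volume 12, value 18
Best: 40 sci.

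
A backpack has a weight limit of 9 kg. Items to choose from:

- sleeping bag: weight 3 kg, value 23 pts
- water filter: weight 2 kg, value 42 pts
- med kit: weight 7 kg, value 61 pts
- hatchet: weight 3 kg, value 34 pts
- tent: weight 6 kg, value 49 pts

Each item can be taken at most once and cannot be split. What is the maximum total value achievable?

Check high-value combinations within 9 kg:
- water filter+med kit: weight 2+7=9, value 42+61=103
- sleeping bag+water filter+hatchet: weight 3+2+3=8, value 23+42+34=99
- water filter+tent: weight 2+6=8, value 42+49=91
- hatchet+tent: weight 3+6=9, value 34+49=83
Best: 103 pts.

103 pts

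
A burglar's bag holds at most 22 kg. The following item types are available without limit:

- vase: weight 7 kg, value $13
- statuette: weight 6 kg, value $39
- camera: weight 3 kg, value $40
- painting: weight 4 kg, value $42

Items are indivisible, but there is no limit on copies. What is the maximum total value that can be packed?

Best value-per-unit is camera at 40/3; filling with it alone gives 7×40 = 280.
Optimal mix: 6×camera + 1×painting → weight 22, value 282.

$282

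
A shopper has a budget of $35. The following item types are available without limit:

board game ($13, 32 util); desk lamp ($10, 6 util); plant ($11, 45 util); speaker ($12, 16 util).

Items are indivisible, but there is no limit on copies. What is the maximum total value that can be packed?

135 util

Best value-per-unit is plant at 45/11, and filling with it alone uses cost 3×11=33. No mix of the others beats 3×45 = 135.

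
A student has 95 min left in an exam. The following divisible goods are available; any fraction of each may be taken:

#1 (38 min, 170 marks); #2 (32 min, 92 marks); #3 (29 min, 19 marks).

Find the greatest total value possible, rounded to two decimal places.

Take in order of value per unit:
- #1 (170/38 per unit): all 38 → value 170, running total 170.00
- #2 (92/32 per unit): all 32 → value 92, running total 262.00
- #3 (19/29 per unit): 25 of 29 → value 25×19/29 = 16.3793, running total 278.38
Total 278.38.

278.38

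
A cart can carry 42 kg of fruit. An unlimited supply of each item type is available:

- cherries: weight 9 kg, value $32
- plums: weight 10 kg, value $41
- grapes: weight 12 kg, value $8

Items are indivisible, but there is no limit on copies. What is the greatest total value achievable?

Best value-per-unit is plums at 41/10, and filling with it alone uses weight 4×10=40. No mix of the others beats 4×41 = 164.

$164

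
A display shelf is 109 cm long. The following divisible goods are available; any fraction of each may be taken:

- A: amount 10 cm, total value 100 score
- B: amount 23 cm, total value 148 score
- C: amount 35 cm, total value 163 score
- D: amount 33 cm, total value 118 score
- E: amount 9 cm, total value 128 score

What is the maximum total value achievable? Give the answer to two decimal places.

653.42

Take in order of value per unit:
- E (128/9 per unit): all 9 → value 128, running total 128.00
- A (100/10 per unit): all 10 → value 100, running total 228.00
- B (148/23 per unit): all 23 → value 148, running total 376.00
- C (163/35 per unit): all 35 → value 163, running total 539.00
- D (118/33 per unit): 32 of 33 → value 32×118/33 = 114.4242, running total 653.42
Total 653.42.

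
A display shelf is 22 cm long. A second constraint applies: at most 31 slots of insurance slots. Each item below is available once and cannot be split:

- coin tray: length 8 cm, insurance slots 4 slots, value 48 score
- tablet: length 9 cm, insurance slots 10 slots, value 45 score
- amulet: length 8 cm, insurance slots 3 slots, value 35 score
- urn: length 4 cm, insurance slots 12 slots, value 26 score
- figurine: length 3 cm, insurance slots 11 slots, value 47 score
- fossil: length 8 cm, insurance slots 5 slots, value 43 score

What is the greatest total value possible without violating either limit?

140 score

Feasible sets respecting both limits:
- coin tray+tablet+figurine: length 20, insurance slots 25, value 140
- coin tray+figurine+fossil: length 19, insurance slots 20, value 138
- tablet+figurine+fossil: length 20, insurance slots 26, value 135
- coin tray+amulet+figurine: length 19, insurance slots 18, value 130
Best: 140 score.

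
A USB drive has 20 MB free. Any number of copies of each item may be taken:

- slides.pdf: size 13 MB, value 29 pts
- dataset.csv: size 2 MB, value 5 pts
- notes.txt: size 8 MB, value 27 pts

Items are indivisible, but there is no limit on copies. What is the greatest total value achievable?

Best value-per-unit is notes.txt at 27/8; filling with it alone gives 2×27 = 54.
Optimal mix: 2×dataset.csv + 2×notes.txt → size 20, value 64.

64 pts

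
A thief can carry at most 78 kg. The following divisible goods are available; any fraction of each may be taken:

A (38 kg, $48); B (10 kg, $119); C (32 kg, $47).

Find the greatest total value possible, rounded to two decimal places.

211.47

Take in order of value per unit:
- B (119/10 per unit): all 10 → value 119, running total 119.00
- C (47/32 per unit): all 32 → value 47, running total 166.00
- A (48/38 per unit): 36 of 38 → value 36×48/38 = 45.4737, running total 211.47
Total 211.47.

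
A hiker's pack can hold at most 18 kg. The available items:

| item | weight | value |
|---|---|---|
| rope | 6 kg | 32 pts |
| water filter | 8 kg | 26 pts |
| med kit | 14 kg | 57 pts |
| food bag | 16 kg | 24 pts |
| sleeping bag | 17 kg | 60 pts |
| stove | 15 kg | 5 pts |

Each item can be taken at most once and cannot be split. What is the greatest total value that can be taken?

60 pts

Check high-value combinations within 18 kg:
- sleeping bag: weight 17, value 60
- rope+water filter: weight 6+8=14, value 32+26=58
- med kit: weight 14, value 57
- rope: weight 6, value 32
- water filter: weight 8, value 26
Best: 60 pts.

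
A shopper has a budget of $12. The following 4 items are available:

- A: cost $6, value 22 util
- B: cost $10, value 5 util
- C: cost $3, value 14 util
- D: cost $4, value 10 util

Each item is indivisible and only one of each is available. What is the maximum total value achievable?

36 util

Check high-value combinations within $12:
- A+C: cost 6+3=9, value 22+14=36
- A+D: cost 6+4=10, value 22+10=32
- C+D: cost 3+4=7, value 14+10=24
- A: cost 6, value 22
Best: 36 util.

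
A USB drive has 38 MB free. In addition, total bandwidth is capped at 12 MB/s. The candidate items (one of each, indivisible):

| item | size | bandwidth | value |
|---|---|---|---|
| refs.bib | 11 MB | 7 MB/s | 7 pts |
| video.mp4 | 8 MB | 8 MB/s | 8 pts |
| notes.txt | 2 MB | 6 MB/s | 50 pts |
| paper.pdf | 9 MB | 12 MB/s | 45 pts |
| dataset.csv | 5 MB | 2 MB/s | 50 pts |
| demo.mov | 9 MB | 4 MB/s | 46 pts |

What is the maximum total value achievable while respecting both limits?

Feasible sets respecting both limits:
- notes.txt+dataset.csv+demo.mov: size 16, bandwidth 12, value 146
- notes.txt+dataset.csv: size 7, bandwidth 8, value 100
- notes.txt+demo.mov: size 11, bandwidth 10, value 96
Best: 146 pts.

146 pts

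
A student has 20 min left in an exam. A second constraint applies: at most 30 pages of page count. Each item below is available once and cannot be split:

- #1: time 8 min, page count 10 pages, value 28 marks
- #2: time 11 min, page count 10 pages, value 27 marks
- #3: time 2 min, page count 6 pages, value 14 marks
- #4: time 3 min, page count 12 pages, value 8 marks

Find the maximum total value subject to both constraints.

Feasible sets respecting both limits:
- #1+#2: time 19, page count 20, value 55
- #1+#3+#4: time 13, page count 28, value 50
- #2+#3+#4: time 16, page count 28, value 49
Best: 55 marks.

55 marks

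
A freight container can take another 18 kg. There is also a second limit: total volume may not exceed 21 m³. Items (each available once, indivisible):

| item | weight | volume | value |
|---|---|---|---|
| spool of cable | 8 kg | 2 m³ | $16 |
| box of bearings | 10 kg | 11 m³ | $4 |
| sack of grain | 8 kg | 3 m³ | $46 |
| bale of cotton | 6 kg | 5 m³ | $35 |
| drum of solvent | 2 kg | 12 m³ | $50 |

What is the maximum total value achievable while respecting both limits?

$131

Feasible sets respecting both limits:
- sack of grain+bale of cotton+drum of solvent: weight 16, volume 20, value 131
- spool of cable+sack of grain+drum of solvent: weight 18, volume 17, value 112
- spool of cable+bale of cotton+drum of solvent: weight 16, volume 19, value 101
- sack of grain+drum of solvent: weight 10, volume 15, value 96
Best: $131.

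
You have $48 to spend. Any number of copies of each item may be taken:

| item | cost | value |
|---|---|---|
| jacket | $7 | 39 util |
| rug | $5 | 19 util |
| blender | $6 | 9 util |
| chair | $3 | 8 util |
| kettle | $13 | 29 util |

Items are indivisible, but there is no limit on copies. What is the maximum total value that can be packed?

253 util

Best value-per-unit is jacket at 39/7; filling with it alone gives 6×39 = 234.
Optimal mix: 6×jacket + 1×rug → cost 47, value 253.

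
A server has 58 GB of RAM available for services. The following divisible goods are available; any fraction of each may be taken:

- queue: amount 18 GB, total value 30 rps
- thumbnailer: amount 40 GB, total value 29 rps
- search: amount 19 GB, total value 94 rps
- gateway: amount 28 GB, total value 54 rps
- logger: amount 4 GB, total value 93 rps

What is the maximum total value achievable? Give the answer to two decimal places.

Take in order of value per unit:
- logger (93/4 per unit): all 4 → value 93, running total 93.00
- search (94/19 per unit): all 19 → value 94, running total 187.00
- gateway (54/28 per unit): all 28 → value 54, running total 241.00
- queue (30/18 per unit): 7 of 18 → value 7×30/18 = 11.6667, running total 252.67
Total 252.67.

252.67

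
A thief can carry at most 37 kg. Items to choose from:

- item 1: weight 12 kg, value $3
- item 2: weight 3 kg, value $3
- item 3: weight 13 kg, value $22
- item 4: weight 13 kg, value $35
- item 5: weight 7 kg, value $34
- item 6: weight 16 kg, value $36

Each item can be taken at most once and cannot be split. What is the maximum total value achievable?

$105

This is a 0/1 knapsack; check combinations near the capacity.
- item 4+item 5+item 6: weight 13+7+16=36, value 35+34+36=105
- item 2+item 3+item 4+item 5: weight 3+13+13+7=36, value 3+22+35+34=94
- item 3+item 5+item 6: weight 13+7+16=36, value 22+34+36=92
- item 3+item 4+item 5: weight 13+13+7=33, value 22+35+34=91
- item 1+item 2+item 4+item 5: weight 12+3+13+7=35, value 3+3+35+34=75
Best: $105.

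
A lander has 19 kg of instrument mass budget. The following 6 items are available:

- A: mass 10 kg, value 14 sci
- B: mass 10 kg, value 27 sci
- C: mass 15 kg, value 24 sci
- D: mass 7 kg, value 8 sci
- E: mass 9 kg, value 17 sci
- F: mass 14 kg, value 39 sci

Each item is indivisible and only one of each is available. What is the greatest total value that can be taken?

44 sci

Check high-value combinations within 19 kg:
- B+E: mass 10+9=19, value 27+17=44
- F: mass 14, value 39
- B+D: mass 10+7=17, value 27+8=35
- A+E: mass 10+9=19, value 14+17=31
Best: 44 sci.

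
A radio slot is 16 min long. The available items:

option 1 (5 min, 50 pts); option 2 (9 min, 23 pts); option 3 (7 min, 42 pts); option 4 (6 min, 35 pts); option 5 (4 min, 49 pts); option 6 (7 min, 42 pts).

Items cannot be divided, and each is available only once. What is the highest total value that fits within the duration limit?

Check high-value combinations within 16 min:
- option 1+option 3+option 5: duration 5+7+4=16, value 50+42+49=141
- option 1+option 5+option 6: duration 5+4+7=16, value 50+49+42=141
- option 1+option 4+option 5: duration 5+6+4=15, value 50+35+49=134
- option 1+option 5: duration 5+4=9, value 50+49=99
Best: 141 pts.

141 pts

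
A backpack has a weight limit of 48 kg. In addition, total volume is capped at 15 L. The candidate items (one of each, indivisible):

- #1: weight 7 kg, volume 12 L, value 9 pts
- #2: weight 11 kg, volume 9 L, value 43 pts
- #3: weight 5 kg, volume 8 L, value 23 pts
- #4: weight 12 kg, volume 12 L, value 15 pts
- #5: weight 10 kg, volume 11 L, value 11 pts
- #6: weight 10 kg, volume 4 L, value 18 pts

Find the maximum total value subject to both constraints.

61 pts

Feasible sets respecting both limits:
- #2+#6: weight 21, volume 13, value 61
- #2: weight 11, volume 9, value 43
- #3+#6: weight 15, volume 12, value 41
- #5+#6: weight 20, volume 15, value 29
Best: 61 pts.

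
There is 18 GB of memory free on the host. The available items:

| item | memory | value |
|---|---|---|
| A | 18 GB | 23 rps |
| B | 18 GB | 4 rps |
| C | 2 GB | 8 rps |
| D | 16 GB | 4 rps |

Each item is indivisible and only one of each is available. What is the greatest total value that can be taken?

23 rps

Check high-value combinations within 18 GB:
- A: memory 18, value 23
- C+D: memory 2+16=18, value 8+4=12
- C: memory 2, value 8
Best: 23 rps.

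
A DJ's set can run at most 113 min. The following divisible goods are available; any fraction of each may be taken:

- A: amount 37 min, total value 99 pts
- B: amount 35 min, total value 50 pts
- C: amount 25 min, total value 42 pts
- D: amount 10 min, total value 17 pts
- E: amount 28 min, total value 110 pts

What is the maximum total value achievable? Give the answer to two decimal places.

286.57

Take in order of value per unit:
- E (110/28 per unit): all 28 → value 110, running total 110.00
- A (99/37 per unit): all 37 → value 99, running total 209.00
- D (17/10 per unit): all 10 → value 17, running total 226.00
- C (42/25 per unit): all 25 → value 42, running total 268.00
- B (50/35 per unit): 13 of 35 → value 13×50/35 = 18.5714, running total 286.57
Total 286.57.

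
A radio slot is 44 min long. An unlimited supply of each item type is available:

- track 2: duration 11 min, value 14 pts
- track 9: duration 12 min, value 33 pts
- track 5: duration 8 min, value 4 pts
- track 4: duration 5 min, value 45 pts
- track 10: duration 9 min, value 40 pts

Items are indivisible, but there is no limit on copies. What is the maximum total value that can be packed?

360 pts

Best value-per-unit is track 4 at 45/5, and filling with it alone uses duration 8×5=40. No mix of the others beats 8×45 = 360.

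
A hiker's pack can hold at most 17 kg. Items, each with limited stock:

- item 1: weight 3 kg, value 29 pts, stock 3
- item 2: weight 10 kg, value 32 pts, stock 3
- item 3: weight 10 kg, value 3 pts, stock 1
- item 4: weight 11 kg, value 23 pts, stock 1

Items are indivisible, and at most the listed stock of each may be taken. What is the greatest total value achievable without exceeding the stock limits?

90 pts

Best selections within weight 17 and stock limits:
- 2×item 1 + 1×item 2: weight 16, value 90
- 3×item 1: weight 9, value 87
- 2×item 1 + 1×item 4: weight 17, value 81
Best: 90 pts.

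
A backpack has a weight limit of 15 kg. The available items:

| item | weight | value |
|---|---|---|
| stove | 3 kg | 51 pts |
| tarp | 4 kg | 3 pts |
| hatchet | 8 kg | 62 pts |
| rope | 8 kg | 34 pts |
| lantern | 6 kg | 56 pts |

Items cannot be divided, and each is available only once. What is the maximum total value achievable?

118 pts

Check high-value combinations within 15 kg:
- hatchet+lantern: weight 8+6=14, value 62+56=118
- stove+tarp+hatchet: weight 3+4+8=15, value 51+3+62=116
- stove+hatchet: weight 3+8=11, value 51+62=113
- stove+tarp+lantern: weight 3+4+6=13, value 51+3+56=110
- stove+lantern: weight 3+6=9, value 51+56=107
Best: 118 pts.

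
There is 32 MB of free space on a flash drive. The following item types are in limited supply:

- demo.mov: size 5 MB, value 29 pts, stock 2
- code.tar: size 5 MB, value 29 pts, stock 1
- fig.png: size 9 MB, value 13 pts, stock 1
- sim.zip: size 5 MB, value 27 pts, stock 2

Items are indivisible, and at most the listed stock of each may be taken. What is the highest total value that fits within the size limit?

141 pts

Best selections within size 32 and stock limits:
- 2×demo.mov + 1×code.tar + 2×sim.zip: size 25, value 141
- 2×demo.mov + 1×code.tar + 1×fig.png + 1×sim.zip: size 29, value 127
Best: 141 pts.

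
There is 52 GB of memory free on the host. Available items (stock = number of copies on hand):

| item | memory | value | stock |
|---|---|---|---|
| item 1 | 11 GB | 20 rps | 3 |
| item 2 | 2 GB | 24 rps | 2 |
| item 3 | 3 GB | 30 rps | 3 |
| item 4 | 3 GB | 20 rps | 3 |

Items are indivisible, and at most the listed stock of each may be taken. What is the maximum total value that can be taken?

238 rps

Top feasible selections:
- 2×item 1 + 2×item 2 + 3×item 3 + 3×item 4: memory 44, value 238
- 3×item 1 + 2×item 2 + 3×item 3 + 2×item 4: memory 52, value 238
- 3×item 1 + 2×item 2 + 2×item 3 + 3×item 4: memory 52, value 228
Best: 238 rps.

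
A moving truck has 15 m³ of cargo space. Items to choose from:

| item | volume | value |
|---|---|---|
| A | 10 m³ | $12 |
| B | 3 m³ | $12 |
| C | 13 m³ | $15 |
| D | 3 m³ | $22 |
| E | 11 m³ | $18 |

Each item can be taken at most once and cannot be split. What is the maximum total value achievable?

$40

Check high-value combinations within 15 m³:
- D+E: volume 3+11=14, value 22+18=40
- B+D: volume 3+3=6, value 12+22=34
- A+D: volume 10+3=13, value 12+22=34
Best: $40.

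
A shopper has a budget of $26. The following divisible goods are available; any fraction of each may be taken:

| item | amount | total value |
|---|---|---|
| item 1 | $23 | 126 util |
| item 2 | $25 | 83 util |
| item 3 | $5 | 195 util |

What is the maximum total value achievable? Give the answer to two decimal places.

Take in order of value per unit:
- item 3 (195/5 per unit): all 5 → value 195, running total 195.00
- item 1 (126/23 per unit): 21 of 23 → value 21×126/23 = 115.0435, running total 310.04
Total 310.04.

310.04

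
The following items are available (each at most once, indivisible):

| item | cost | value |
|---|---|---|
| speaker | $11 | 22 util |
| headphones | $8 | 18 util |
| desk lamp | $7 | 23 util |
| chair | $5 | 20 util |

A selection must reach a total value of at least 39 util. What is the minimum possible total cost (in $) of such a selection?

12

Subsets with value ≥ 39, sorted by total cost:
- desk lamp+chair: cost 12, value 43
- headphones+desk lamp: cost 15, value 41
- speaker+chair: cost 16, value 42
Minimum cost: 12 $.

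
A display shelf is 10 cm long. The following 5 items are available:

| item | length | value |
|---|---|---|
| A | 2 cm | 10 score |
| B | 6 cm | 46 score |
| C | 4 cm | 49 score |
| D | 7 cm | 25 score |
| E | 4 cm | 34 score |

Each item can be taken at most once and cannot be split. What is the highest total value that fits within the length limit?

Check high-value combinations within 10 cm:
- B+C: length 6+4=10, value 46+49=95
- A+C+E: length 2+4+4=10, value 10+49+34=93
- C+E: length 4+4=8, value 49+34=83
- B+E: length 6+4=10, value 46+34=80
- A+C: length 2+4=6, value 10+49=59
Best: 95 score.

95 score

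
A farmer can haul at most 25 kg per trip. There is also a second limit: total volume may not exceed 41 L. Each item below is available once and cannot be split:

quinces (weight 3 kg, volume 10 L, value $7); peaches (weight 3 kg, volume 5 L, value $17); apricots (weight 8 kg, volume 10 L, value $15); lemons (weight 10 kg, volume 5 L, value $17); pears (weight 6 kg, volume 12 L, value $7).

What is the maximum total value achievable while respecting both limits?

Feasible sets respecting both limits:
- quinces+peaches+apricots+lemons: weight 24, volume 30, value 56
- peaches+apricots+lemons: weight 21, volume 20, value 49
- quinces+peaches+lemons+pears: weight 22, volume 32, value 48
- quinces+peaches+apricots+pears: weight 20, volume 37, value 46
Best: $56.

$56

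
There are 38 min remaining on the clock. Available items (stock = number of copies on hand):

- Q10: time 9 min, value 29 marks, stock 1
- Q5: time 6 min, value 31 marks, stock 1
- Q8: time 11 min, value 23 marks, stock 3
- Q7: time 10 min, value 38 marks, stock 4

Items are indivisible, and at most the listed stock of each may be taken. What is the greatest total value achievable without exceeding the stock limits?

145 marks

Top feasible selections:
- 1×Q5 + 3×Q7: time 36, value 145
- 1×Q10 + 1×Q5 + 2×Q7: time 35, value 136
- 1×Q5 + 1×Q8 + 2×Q7: time 37, value 130
- 1×Q10 + 1×Q5 + 1×Q8 + 1×Q7: time 36, value 121
Best: 145 marks.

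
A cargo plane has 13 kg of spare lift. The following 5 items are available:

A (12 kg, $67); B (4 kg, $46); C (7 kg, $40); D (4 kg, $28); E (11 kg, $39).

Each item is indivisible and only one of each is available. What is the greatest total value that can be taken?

$86

Check high-value combinations within 13 kg:
- B+C: weight 4+7=11, value 46+40=86
- B+D: weight 4+4=8, value 46+28=74
- C+D: weight 7+4=11, value 40+28=68
- A: weight 12, value 67
- B: weight 4, value 46
Best: $86.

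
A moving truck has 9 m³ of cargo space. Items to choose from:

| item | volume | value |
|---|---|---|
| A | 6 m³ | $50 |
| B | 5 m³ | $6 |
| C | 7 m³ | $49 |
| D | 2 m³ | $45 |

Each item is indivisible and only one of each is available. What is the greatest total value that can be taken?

$95

Check high-value combinations within 9 m³:
- A+D: volume 6+2=8, value 50+45=95
- C+D: volume 7+2=9, value 49+45=94
- B+D: volume 5+2=7, value 6+45=51
- A: volume 6, value 50
Best: $95.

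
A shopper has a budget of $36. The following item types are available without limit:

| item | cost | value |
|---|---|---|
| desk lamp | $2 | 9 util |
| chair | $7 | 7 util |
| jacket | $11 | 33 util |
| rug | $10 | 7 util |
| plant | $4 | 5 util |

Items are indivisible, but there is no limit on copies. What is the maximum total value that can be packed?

162 util

Best value-per-unit is desk lamp at 9/2, and filling with it alone uses cost 18×2=36. No mix of the others beats 18×9 = 162.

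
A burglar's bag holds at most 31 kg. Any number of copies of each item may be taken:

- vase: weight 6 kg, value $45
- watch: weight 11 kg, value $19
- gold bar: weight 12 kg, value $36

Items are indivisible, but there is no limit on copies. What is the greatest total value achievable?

$225

Best value-per-unit is vase at 45/6, and filling with it alone uses weight 5×6=30. No mix of the others beats 5×45 = 225.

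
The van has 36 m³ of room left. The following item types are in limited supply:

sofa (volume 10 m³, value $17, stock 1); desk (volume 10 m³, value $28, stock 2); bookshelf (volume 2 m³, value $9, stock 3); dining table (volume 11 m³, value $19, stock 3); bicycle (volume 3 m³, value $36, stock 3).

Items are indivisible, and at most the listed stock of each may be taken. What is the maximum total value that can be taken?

Top feasible selections:
- 2×desk + 3×bookshelf + 3×bicycle: volume 35, value 191
- 2×desk + 2×bookshelf + 3×bicycle: volume 33, value 182
- 1×desk + 3×bookshelf + 1×dining table + 3×bicycle: volume 36, value 182
- 1×sofa + 1×desk + 3×bookshelf + 3×bicycle: volume 35, value 180
Best: $191.

$191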